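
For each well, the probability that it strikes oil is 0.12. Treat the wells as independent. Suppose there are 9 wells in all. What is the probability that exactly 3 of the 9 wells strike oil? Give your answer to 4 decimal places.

X ~ Binomial(n=9, p=0.12).
P(X=3) = C(9,3) · p^3 · (1−p)^6
= 84 · 0.001728 · 0.4644 = 0.067409

0.0674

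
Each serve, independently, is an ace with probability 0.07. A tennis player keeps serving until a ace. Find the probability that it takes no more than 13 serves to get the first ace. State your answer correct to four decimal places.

Y = number of serves to the first success; geometric, p = 0.07.
P(Y ≤ 13) = 1 − (1−p)^13 = 1 − 0.389295 = 0.610705

0.6107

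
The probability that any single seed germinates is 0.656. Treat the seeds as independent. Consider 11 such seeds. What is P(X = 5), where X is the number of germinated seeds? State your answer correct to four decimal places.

0.0930

X ~ Binomial(n=11, p=0.656).
P(X=5) = C(11,5) · p^5 · (1−p)^6
= 462 · 0.12148 · 0.0016571 = 0.093006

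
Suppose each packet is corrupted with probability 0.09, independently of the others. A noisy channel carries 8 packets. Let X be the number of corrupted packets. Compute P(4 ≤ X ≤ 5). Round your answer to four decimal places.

0.0034

X ~ Binomial(8, 0.09); P(4 ≤ X ≤ 5) = Σ C(8,k) p^k (1−p)^(8−k) over k:
  k=4: C(8,4)·0.09^4·0.91^4 = 0.003149
  k=5: C(8,5)·0.09^5·0.91^3 = 0.000249
Total = 0.003399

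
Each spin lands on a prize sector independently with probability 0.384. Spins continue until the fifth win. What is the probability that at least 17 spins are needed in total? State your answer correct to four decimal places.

0.2012

Needing more than 16 spins ⇔ fewer than 5 successes in the first 16. With X ~ Binomial(16, 0.384), P(Y > 16) = P(X ≤ 4).
  k=0: C(16,0)·0.384^0·0.616^16 = 0.000430
  k=1: C(16,1)·0.384^1·0.616^15 = 0.004287
  k=2: C(16,2)·0.384^2·0.616^14 = 0.020044
  k=3: C(16,3)·0.384^3·0.616^13 = 0.058308
  k=4: C(16,4)·0.384^4·0.616^12 = 0.118131
P(X ≤ 4) = 0.201200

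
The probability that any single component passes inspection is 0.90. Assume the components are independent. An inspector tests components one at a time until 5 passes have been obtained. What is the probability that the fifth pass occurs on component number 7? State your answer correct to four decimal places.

Y = trial on which the fifth success occurs; negative binomial, r=5, p=0.90.
P(Y=7) = C(6,4) · p^5 · (1−p)^2
= 15 · 0.59049 · 0.01 = 0.088573

0.0886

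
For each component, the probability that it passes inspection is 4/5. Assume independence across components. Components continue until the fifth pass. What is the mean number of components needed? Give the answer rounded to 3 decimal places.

6.250

Y = total components until the fifth success; negative binomial with r=5, p=0.80.
E[Y] = r / p = 5 / 0.80 = 6.25000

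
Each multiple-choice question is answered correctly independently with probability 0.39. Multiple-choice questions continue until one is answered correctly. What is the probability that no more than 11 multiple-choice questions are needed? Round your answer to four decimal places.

0.9956

Y = number of multiple-choice questions to the first success; geometric, p = 0.39.
P(Y ≤ 11) = 1 − (1−p)^11 = 1 − 0.004351 = 0.995649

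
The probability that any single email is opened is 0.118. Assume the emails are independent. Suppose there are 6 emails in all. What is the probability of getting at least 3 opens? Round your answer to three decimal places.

X ~ Binomial(6, 0.118); P(X ≥ 3) = Σ C(6,k) p^k (1−p)^(6−k) over k:
  k=3: C(6,3)·0.118^3·0.882^3 = 0.02255
  k=4: C(6,4)·0.118^4·0.882^2 = 0.00226
  k=5: C(6,5)·0.118^5·0.882^1 = 0.00012
  k=6: C(6,6)·0.118^6·0.882^0 = 0.00000
Total = 0.02493

0.025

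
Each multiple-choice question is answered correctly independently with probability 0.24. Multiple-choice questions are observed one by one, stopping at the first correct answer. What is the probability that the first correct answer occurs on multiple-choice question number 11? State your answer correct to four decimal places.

0.0154

Geometric (trials to first success), p = 0.24.
P(Y = 11) = (1−p)^10 · p = 0.064289 · 0.24 = 0.015429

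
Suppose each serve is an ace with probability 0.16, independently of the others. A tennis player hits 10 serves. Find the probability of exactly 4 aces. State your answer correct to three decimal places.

0.048

X ~ Binomial(n=10, p=0.16).
P(X=4) = C(10,4) · p^4 · (1−p)^6
= 210 · 0.00065536 · 0.3513 = 0.04835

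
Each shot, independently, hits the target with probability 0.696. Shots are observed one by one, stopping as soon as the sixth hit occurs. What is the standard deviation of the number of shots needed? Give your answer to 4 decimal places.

Y = total shots until the sixth success; negative binomial with r=6, p=0.696.
SD(Y) = √[r(1−p)/p²] = √(3.765359) = 1.940453

1.9405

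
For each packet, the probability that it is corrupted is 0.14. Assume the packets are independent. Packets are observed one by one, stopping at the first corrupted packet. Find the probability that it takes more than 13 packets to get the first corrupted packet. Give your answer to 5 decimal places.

0.14076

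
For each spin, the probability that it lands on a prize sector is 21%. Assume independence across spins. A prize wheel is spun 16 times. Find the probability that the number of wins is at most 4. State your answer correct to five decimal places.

X ~ Binomial(16, 0.21); P(X ≤ 4) = Σ C(16,k) p^k (1−p)^(16−k) over k:
  k=0: C(16,0)·0.21^0·0.79^16 = 0.0230162
  k=1: C(16,1)·0.21^1·0.79^15 = 0.0978916
  k=2: C(16,2)·0.21^2·0.79^14 = 0.1951637
  k=3: C(16,3)·0.21^3·0.79^13 = 0.2421018
  k=4: C(16,4)·0.21^4·0.79^12 = 0.2091576
Total = 0.7673310

0.76733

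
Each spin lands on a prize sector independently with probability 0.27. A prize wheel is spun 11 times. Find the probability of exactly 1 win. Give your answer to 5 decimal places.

X ~ Binomial(n=11, p=0.27).
P(X=1) = C(11,1) · p^1 · (1−p)^10
= 11 · 0.27 · 0.042976 = 0.1276395

0.12764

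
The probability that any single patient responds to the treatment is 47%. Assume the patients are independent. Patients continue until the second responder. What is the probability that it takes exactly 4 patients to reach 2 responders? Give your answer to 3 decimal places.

Y = trial on which the second success occurs; negative binomial, r=2, p=0.47.
P(Y=4) = C(3,1) · p^2 · (1−p)^2
= 3 · 0.2209 · 0.2809 = 0.18615

0.186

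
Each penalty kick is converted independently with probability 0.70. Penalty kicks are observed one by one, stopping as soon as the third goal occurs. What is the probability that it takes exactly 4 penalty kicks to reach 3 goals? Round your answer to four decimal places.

Y = trial on which the third success occurs; negative binomial, r=3, p=0.70.
P(Y=4) = C(3,2) · p^3 · (1−p)^1
= 3 · 0.343 · 0.3 = 0.308700

0.3087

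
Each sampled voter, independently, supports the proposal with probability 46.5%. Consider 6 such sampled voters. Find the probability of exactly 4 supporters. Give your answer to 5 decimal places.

0.20073

X ~ Binomial(n=6, p=0.465).
P(X=4) = C(6,4) · p^4 · (1−p)^2
= 15 · 0.046753 · 0.28623 = 0.2007292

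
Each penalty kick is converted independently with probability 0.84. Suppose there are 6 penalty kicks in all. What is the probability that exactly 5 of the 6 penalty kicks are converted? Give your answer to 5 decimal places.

0.40148

X ~ Binomial(n=6, p=0.84).
P(X=5) = C(6,5) · p^5 · (1−p)^1
= 6 · 0.41821 · 0.16 = 0.4014835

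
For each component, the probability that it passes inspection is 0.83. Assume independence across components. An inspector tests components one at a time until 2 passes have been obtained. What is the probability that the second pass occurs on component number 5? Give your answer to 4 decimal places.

0.0135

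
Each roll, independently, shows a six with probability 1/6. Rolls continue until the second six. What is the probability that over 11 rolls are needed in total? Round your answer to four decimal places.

0.4307

Needing more than 11 rolls ⇔ fewer than 2 successes in the first 11. With X ~ Binomial(11, 0.166667), P(Y > 11) = P(X ≤ 1).
  k=0: C(11,0)·0.166667^0·0.833333^11 = 0.134588
  k=1: C(11,1)·0.166667^1·0.833333^10 = 0.296094
P(X ≤ 1) = 0.430682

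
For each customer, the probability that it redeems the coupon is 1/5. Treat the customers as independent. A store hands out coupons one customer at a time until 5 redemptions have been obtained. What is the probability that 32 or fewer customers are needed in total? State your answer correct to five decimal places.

Finishing within 32 customers ⇔ at least 5 successes in the first 32. With X ~ Binomial(32, 0.20), P(Y ≤ 32) = 1 − P(X ≤ 4).
  k=0: C(32,0)·0.20^0·0.80^32 = 0.0007923
  k=1: C(32,1)·0.20^1·0.80^31 = 0.0063383
  k=2: C(32,2)·0.20^2·0.80^30 = 0.0245607
  k=3: C(32,3)·0.20^3·0.80^29 = 0.0614018
  k=4: C(32,4)·0.20^4·0.80^28 = 0.1112908
1 − 0.2043839 = 0.7956161

0.79562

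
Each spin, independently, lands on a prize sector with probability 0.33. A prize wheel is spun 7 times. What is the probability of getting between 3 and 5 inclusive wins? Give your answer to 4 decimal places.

X ~ Binomial(7, 0.33); P(3 ≤ X ≤ 5) = Σ C(7,k) p^k (1−p)^(7−k) over k:
  k=3: C(7,3)·0.33^3·0.67^4 = 0.253460
  k=4: C(7,4)·0.33^4·0.67^3 = 0.124838
  k=5: C(7,5)·0.33^5·0.67^2 = 0.036893
Total = 0.415191

0.4152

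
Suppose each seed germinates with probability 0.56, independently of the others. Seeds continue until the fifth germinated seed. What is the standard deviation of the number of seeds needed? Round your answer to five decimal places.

2.64864

Y = total seeds until the fifth success; negative binomial with r=5, p=0.56.
SD(Y) = √[r(1−p)/p²] = √(7.0153061) = 2.6486423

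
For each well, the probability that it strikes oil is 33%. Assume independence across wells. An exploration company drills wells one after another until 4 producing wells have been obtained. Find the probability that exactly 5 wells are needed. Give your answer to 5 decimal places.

Y = trial on which the fourth success occurs; negative binomial, r=4, p=0.33.
P(Y=5) = C(4,3) · p^4 · (1−p)^1
= 4 · 0.011859 · 0.67 = 0.0317827

0.03178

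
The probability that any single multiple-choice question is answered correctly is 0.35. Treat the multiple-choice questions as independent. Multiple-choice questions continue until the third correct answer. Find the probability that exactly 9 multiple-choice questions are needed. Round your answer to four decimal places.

0.0905

Y = trial on which the third success occurs; negative binomial, r=3, p=0.35.
P(Y=9) = C(8,2) · p^3 · (1−p)^6
= 28 · 0.042875 · 0.075419 = 0.090540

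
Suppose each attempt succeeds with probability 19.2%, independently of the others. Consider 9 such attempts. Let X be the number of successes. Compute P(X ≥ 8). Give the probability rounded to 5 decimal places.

X ~ Binomial(9, 0.192); P(X ≥ 8) = Σ C(9,k) p^k (1−p)^(9−k) over k:
  k=8: C(9,8)·0.192^8·0.808^1 = 0.0000134
  k=9: C(9,9)·0.192^9·0.808^0 = 0.0000004
Total = 0.0000138

0.00001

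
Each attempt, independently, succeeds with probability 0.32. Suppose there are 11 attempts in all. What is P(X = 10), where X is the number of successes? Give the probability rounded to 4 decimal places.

0.0001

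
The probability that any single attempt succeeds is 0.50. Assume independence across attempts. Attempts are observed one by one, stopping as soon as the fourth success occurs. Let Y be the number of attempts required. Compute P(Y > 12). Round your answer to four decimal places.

Needing more than 12 attempts ⇔ fewer than 4 successes in the first 12. With X ~ Binomial(12, 0.50), P(Y > 12) = P(X ≤ 3).
  k=0: C(12,0)·0.50^0·0.50^12 = 0.000244
  k=1: C(12,1)·0.50^1·0.50^11 = 0.002930
  k=2: C(12,2)·0.50^2·0.50^10 = 0.016113
  k=3: C(12,3)·0.50^3·0.50^9 = 0.053711
P(X ≤ 3) = 0.072998

0.0730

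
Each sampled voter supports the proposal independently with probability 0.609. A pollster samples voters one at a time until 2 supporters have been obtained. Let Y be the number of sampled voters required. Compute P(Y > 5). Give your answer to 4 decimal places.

0.0803

Needing more than 5 sampled voters ⇔ fewer than 2 successes in the first 5. With X ~ Binomial(5, 0.609), P(Y > 5) = P(X ≤ 1).
  k=0: C(5,0)·0.609^0·0.391^5 = 0.009139
  k=1: C(5,1)·0.609^1·0.391^4 = 0.071170
P(X ≤ 1) = 0.080308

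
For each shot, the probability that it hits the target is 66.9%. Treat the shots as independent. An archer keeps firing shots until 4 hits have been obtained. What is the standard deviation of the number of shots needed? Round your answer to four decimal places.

Y = total shots until the fourth success; negative binomial with r=4, p=0.669.
SD(Y) = √[r(1−p)/p²] = √(2.958256) = 1.719958

1.7200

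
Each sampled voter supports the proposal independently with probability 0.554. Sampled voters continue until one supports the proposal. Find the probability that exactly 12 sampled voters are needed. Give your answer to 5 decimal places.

Geometric (trials to first success), p = 0.554.
P(Y = 12) = (1−p)^11 · p = 0.00013889 · 0.554 = 0.0000769

0.00008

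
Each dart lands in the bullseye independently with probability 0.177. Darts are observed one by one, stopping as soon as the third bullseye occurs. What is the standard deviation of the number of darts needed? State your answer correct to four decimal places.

8.8774

Y = total darts until the third success; negative binomial with r=3, p=0.177.
SD(Y) = √[r(1−p)/p²] = √(78.808771) = 8.877430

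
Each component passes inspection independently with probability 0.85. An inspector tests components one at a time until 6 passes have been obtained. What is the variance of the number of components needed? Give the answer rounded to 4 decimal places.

1.2457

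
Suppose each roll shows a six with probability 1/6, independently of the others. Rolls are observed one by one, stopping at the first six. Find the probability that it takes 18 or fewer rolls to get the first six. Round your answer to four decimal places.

Y = number of rolls to the first success; geometric, p = 0.166667.
P(Y ≤ 18) = 1 − (1−p)^18 = 1 − 0.037561 = 0.962439

0.9624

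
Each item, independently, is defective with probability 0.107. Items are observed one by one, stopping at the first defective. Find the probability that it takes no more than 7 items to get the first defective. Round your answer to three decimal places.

0.547

Y = number of items to the first success; geometric, p = 0.107.
P(Y ≤ 7) = 1 − (1−p)^7 = 1 − 0.45286 = 0.54714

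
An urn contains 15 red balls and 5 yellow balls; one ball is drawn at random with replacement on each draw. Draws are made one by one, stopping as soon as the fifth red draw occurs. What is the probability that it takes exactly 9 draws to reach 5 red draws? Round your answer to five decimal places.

0.06489

Y = trial on which the fifth success occurs; negative binomial, r=5, p=0.75.
P(Y=9) = C(8,4) · p^5 · (1−p)^4
= 70 · 0.2373 · 0.0039062 = 0.0648880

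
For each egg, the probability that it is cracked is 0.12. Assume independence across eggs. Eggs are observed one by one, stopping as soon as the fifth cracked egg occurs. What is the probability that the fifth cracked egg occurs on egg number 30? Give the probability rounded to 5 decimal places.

Y = trial on which the fifth success occurs; negative binomial, r=5, p=0.12.
P(Y=30) = C(29,4) · p^5 · (1−p)^25
= 23751 · 2.4883e-05 · 0.040932 = 0.0241911

0.02419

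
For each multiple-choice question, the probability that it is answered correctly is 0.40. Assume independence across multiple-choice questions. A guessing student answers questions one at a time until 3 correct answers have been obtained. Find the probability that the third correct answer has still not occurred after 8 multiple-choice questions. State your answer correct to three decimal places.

0.315

Needing more than 8 multiple-choice questions ⇔ fewer than 3 successes in the first 8. With X ~ Binomial(8, 0.40), P(Y > 8) = P(X ≤ 2).
  k=0: C(8,0)·0.40^0·0.60^8 = 0.01680
  k=1: C(8,1)·0.40^1·0.60^7 = 0.08958
  k=2: C(8,2)·0.40^2·0.60^6 = 0.20902
P(X ≤ 2) = 0.31539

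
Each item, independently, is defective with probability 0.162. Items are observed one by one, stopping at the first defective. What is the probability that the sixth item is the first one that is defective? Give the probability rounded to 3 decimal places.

Geometric (trials to first success), p = 0.162.
P(Y = 6) = (1−p)^5 · p = 0.41326 · 0.162 = 0.06695

0.067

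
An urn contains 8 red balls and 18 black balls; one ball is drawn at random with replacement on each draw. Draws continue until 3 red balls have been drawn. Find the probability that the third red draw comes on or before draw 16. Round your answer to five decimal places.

0.91140

Finishing within 16 draws ⇔ at least 3 successes in the first 16. With X ~ Binomial(16, 0.307692), P(Y ≤ 16) = 1 − P(X ≤ 2).
  k=0: C(16,0)·0.307692^0·0.692308^16 = 0.0027848
  k=1: C(16,1)·0.307692^1·0.692308^15 = 0.0198027
  k=2: C(16,2)·0.307692^2·0.692308^14 = 0.0660089
1 − 0.0885964 = 0.9114036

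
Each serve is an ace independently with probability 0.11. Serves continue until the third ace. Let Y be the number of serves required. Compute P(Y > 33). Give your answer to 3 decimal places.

Needing more than 33 serves ⇔ fewer than 3 successes in the first 33. With X ~ Binomial(33, 0.11), P(Y > 33) = P(X ≤ 2).
  k=0: C(33,0)·0.11^0·0.89^33 = 0.02137
  k=1: C(33,1)·0.11^1·0.89^32 = 0.08717
  k=2: C(33,2)·0.11^2·0.89^31 = 0.17239
P(X ≤ 2) = 0.28094

0.281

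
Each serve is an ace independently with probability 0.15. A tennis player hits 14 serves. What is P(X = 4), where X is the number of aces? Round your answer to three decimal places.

0.100

X ~ Binomial(n=14, p=0.15).
P(X=4) = C(14,4) · p^4 · (1−p)^10
= 1001 · 0.00050625 · 0.19687 = 0.09977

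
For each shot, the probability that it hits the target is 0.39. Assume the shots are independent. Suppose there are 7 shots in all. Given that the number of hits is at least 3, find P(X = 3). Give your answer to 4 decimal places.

0.5150

X ~ Binomial(7, 0.39). Want P(X=3 | X≥3) = P(X=3) / P(X≥3).
P(X=3) = C(7,3)·0.39^3·0.61^4 = 0.287463
P(X≥3) = 1 − 0.031427 − 0.140651 − 0.269773 = 0.558149
Ratio = 0.287463 / 0.558149 = 0.515028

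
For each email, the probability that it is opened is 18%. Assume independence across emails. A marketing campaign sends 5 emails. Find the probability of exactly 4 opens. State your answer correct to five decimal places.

0.00430

X ~ Binomial(n=5, p=0.18).
P(X=4) = C(5,4) · p^4 · (1−p)^1
= 5 · 0.0010498 · 0.82 = 0.0043040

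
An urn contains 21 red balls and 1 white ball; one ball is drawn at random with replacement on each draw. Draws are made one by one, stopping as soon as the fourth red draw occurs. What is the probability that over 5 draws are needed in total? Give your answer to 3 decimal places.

Needing more than 5 draws ⇔ fewer than 4 successes in the first 5. With X ~ Binomial(5, 0.954545), P(Y > 5) = P(X ≤ 3).
  k=0: C(5,0)·0.954545^0·0.045455^5 = 0.00000
  k=1: C(5,1)·0.954545^1·0.045455^4 = 0.00002
  k=2: C(5,2)·0.954545^2·0.045455^3 = 0.00086
  k=3: C(5,3)·0.954545^3·0.045455^2 = 0.01797
P(X ≤ 3) = 0.01885

0.019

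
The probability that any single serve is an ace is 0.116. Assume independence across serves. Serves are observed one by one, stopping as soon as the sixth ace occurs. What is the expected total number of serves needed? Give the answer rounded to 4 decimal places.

Y = total serves until the sixth success; negative binomial with r=6, p=0.116.
E[Y] = r / p = 6 / 0.116 = 51.724138

51.7241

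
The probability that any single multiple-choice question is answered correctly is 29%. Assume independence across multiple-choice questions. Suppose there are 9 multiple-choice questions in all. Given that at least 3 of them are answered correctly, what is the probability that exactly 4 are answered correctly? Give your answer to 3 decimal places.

0.315

X ~ Binomial(9, 0.29). Want P(X=4 | X≥3) = P(X=4) / P(X≥3).
P(X=4) = C(9,4)·0.29^4·0.71^5 = 0.16079
P(X≥3) = 1 − 0.04585 − 0.16854 − 0.27536 = 0.51025
Ratio = 0.16079 / 0.51025 = 0.31512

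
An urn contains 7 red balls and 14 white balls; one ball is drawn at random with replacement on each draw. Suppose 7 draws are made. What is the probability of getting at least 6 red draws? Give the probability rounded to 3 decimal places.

0.007

X ~ Binomial(7, 0.333333); P(X ≥ 6) = Σ C(7,k) p^k (1−p)^(7−k) over k:
  k=6: C(7,6)·0.333333^6·0.666667^1 = 0.00640
  k=7: C(7,7)·0.333333^7·0.666667^0 = 0.00046
Total = 0.00686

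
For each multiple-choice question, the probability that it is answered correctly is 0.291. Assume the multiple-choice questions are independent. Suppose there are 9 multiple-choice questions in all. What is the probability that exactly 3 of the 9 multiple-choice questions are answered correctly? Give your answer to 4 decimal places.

X ~ Binomial(n=9, p=0.291).
P(X=3) = C(9,3) · p^3 · (1−p)^6
= 84 · 0.024642 · 0.12702 = 0.262927

0.2629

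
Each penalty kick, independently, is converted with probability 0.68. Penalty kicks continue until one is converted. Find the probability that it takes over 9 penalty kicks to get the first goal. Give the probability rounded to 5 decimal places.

0.00004

Y = number of penalty kicks to the first success; geometric, p = 0.68.
P(Y > 9) = P(first 9 all fail) = (1−p)^9 = 0.0000352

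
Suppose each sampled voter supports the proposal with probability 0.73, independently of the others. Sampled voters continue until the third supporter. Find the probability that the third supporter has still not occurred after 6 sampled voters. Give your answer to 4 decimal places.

0.0492

Needing more than 6 sampled voters ⇔ fewer than 3 successes in the first 6. With X ~ Binomial(6, 0.73), P(Y > 6) = P(X ≤ 2).
  k=0: C(6,0)·0.73^0·0.27^6 = 0.000387
  k=1: C(6,1)·0.73^1·0.27^5 = 0.006285
  k=2: C(6,2)·0.73^2·0.27^4 = 0.042481
P(X ≤ 2) = 0.049153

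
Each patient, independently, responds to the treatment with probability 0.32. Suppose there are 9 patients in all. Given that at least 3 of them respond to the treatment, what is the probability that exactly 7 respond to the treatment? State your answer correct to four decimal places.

X ~ Binomial(9, 0.32). Want P(X=7 | X≥3) = P(X=7) / P(X≥3).
P(X=7) = C(9,7)·0.32^7·0.68^2 = 0.005720
P(X≥3) = 1 − 0.031087 − 0.131663 − 0.247836 = 0.589414
Ratio = 0.005720 / 0.589414 = 0.009704

0.0097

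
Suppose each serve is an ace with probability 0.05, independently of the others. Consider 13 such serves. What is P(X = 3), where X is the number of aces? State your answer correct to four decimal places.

0.0214

X ~ Binomial(n=13, p=0.05).
P(X=3) = C(13,3) · p^3 · (1−p)^10
= 286 · 0.000125 · 0.59874 = 0.021405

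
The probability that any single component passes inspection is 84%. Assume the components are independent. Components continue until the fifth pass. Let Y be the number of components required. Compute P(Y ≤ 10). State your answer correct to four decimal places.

0.9980

Finishing within 10 components ⇔ at least 5 successes in the first 10. With X ~ Binomial(10, 0.84), P(Y ≤ 10) = 1 − P(X ≤ 4).
  k=0: C(10,0)·0.84^0·0.16^10 = 0.000000
  k=1: C(10,1)·0.84^1·0.16^9 = 0.000001
  k=2: C(10,2)·0.84^2·0.16^8 = 0.000014
  k=3: C(10,3)·0.84^3·0.16^7 = 0.000191
  k=4: C(10,4)·0.84^4·0.16^6 = 0.001754
1 − 0.001959 = 0.998041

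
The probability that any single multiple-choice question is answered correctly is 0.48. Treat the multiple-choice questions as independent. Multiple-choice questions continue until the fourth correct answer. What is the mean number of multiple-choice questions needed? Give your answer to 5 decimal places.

8.33333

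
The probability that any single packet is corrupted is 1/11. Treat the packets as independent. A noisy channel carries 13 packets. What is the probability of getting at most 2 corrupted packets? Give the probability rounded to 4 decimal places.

0.8922

X ~ Binomial(13, 0.090909); P(X ≤ 2) = Σ C(13,k) p^k (1−p)^(13−k) over k:
  k=0: C(13,0)·0.090909^0·0.909091^13 = 0.289664
  k=1: C(13,1)·0.090909^1·0.909091^12 = 0.376564
  k=2: C(13,2)·0.090909^2·0.909091^11 = 0.225938
Total = 0.892166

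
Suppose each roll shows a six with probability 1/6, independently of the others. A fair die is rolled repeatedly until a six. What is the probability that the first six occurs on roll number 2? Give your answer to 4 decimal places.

Geometric (trials to first success), p = 0.166667.
P(Y = 2) = (1−p)^1 · p = 0.83333 · 0.166667 = 0.138889

0.1389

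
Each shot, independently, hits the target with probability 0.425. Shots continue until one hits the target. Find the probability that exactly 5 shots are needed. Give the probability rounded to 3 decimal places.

Geometric (trials to first success), p = 0.425.
P(Y = 5) = (1−p)^4 · p = 0.10931 · 0.425 = 0.04646

0.046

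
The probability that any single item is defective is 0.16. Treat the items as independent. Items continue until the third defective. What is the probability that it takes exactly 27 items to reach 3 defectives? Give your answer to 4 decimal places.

0.0203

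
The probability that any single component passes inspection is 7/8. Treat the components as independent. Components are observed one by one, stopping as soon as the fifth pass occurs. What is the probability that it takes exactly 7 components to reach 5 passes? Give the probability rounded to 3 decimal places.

Y = trial on which the fifth success occurs; negative binomial, r=5, p=0.875.
P(Y=7) = C(6,4) · p^5 · (1−p)^2
= 15 · 0.51291 · 0.015625 = 0.12021

0.120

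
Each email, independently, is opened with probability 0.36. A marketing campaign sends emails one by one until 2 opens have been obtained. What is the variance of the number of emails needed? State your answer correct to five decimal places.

Y = total emails until the second success; negative binomial with r=2, p=0.36.
Var(Y) = r(1−p)/p² = 2·0.64 / 0.36² = 9.8765432

9.87654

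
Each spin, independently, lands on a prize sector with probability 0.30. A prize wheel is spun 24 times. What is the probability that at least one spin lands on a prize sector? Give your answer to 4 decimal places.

0.9998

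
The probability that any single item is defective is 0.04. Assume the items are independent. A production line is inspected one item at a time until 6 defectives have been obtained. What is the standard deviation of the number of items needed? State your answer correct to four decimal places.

60.0000

Y = total items until the sixth success; negative binomial with r=6, p=0.04.
SD(Y) = √[r(1−p)/p²] = √(3600.000000) = 60.000000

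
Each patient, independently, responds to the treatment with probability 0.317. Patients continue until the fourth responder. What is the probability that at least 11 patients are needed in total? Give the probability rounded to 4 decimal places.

Needing more than 10 patients ⇔ fewer than 4 successes in the first 10. With X ~ Binomial(10, 0.317), P(Y > 10) = P(X ≤ 3).
  k=0: C(10,0)·0.317^0·0.683^10 = 0.022091
  k=1: C(10,1)·0.317^1·0.683^9 = 0.102529
  k=2: C(10,2)·0.317^2·0.683^8 = 0.214139
  k=3: C(10,3)·0.317^3·0.683^7 = 0.265035
P(X ≤ 3) = 0.603794

0.6038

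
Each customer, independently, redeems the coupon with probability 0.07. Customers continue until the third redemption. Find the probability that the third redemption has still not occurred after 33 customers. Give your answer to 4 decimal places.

0.5905

Needing more than 33 customers ⇔ fewer than 3 successes in the first 33. With X ~ Binomial(33, 0.07), P(Y > 33) = P(X ≤ 2).
  k=0: C(33,0)·0.07^0·0.93^33 = 0.091188
  k=1: C(33,1)·0.07^1·0.93^32 = 0.226499
  k=2: C(33,2)·0.07^2·0.93^31 = 0.272773
P(X ≤ 2) = 0.590460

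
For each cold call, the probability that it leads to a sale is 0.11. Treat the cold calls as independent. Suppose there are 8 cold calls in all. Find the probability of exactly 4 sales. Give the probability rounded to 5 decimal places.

0.00643

X ~ Binomial(n=8, p=0.11).
P(X=4) = C(8,4) · p^4 · (1−p)^4
= 70 · 0.00014641 · 0.62742 = 0.0064303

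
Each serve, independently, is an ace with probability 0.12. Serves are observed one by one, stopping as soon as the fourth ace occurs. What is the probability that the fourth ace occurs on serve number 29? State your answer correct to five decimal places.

Y = trial on which the fourth success occurs; negative binomial, r=4, p=0.12.
P(Y=29) = C(28,3) · p^4 · (1−p)^25
= 3276 · 0.00020736 · 0.040932 = 0.0278058

0.02781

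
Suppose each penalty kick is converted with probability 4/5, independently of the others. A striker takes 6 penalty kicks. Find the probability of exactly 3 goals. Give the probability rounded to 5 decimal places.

X ~ Binomial(n=6, p=0.80).
P(X=3) = C(6,3) · p^3 · (1−p)^3
= 20 · 0.512 · 0.008 = 0.0819200

0.08192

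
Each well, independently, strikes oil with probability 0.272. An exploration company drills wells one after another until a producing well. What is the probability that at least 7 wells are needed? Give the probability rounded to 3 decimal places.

Y = number of wells to the first success; geometric, p = 0.272.
P(Y > 6) = P(first 6 all fail) = (1−p)^6 = 0.14886

0.149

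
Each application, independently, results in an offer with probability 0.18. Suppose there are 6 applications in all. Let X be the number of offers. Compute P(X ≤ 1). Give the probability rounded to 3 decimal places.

0.704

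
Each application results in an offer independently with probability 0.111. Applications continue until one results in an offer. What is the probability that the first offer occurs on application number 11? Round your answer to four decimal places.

Geometric (trials to first success), p = 0.111.
P(Y = 11) = (1−p)^10 · p = 0.30833 · 0.111 = 0.034225

0.0342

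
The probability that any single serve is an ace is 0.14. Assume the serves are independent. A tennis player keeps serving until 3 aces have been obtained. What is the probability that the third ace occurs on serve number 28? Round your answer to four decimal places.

Y = trial on which the third success occurs; negative binomial, r=3, p=0.14.
P(Y=28) = C(27,2) · p^3 · (1−p)^25
= 351 · 0.002744 · 0.023039 = 0.022190

0.0222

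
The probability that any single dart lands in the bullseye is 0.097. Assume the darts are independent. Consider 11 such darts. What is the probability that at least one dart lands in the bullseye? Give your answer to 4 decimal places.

0.6745

P(at least one) = 1 − P(none) = 1 − (1 − 0.097)^11
= 1 − 0.325511 = 0.674489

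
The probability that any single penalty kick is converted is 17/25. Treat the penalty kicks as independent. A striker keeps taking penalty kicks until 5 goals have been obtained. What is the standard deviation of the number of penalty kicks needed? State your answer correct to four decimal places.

1.8602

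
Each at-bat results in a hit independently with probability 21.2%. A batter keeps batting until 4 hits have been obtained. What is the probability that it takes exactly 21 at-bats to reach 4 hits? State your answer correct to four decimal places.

Y = trial on which the fourth success occurs; negative binomial, r=4, p=0.212.
P(Y=21) = C(20,3) · p^4 · (1−p)^17
= 1140 · 0.00202 · 0.017416 = 0.040105

0.0401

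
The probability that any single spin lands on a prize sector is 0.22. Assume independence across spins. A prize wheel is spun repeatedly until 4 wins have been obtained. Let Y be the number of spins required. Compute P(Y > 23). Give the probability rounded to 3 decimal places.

Needing more than 23 spins ⇔ fewer than 4 successes in the first 23. With X ~ Binomial(23, 0.22), P(Y > 23) = P(X ≤ 3).
  k=0: C(23,0)·0.22^0·0.78^23 = 0.00330
  k=1: C(23,1)·0.22^1·0.78^22 = 0.02139
  k=2: C(23,2)·0.22^2·0.78^21 = 0.06637
  k=3: C(23,3)·0.22^3·0.78^20 = 0.13103
P(X ≤ 3) = 0.22209

0.222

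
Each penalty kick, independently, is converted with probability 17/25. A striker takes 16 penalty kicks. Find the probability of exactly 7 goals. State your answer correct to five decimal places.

X ~ Binomial(n=16, p=0.68).
P(X=7) = C(16,7) · p^7 · (1−p)^9
= 11440 · 0.06723 · 3.5184e-05 = 0.0270606

0.02706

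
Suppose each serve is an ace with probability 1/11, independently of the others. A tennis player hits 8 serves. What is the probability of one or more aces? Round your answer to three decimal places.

P(at least one) = 1 − P(none) = 1 − (1 − 0.090909)^8
= 1 − 0.46651 = 0.53349

0.533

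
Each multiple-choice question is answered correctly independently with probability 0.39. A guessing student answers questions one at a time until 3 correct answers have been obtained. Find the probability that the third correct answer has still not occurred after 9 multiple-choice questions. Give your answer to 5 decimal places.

0.25107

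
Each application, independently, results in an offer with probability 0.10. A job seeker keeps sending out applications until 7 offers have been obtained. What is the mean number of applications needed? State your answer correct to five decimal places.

70.00000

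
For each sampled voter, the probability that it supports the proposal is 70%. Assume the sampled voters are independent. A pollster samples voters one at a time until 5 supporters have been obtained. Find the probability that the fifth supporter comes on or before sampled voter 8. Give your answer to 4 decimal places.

0.8059

Finishing within 8 sampled voters ⇔ at least 5 successes in the first 8. With X ~ Binomial(8, 0.70), P(Y ≤ 8) = 1 − P(X ≤ 4).
  k=0: C(8,0)·0.70^0·0.30^8 = 0.000066
  k=1: C(8,1)·0.70^1·0.30^7 = 0.001225
  k=2: C(8,2)·0.70^2·0.30^6 = 0.010002
  k=3: C(8,3)·0.70^3·0.30^5 = 0.046675
  k=4: C(8,4)·0.70^4·0.30^4 = 0.136137
1 − 0.194104 = 0.805896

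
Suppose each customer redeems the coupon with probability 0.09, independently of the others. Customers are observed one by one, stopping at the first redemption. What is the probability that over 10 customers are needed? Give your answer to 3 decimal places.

0.389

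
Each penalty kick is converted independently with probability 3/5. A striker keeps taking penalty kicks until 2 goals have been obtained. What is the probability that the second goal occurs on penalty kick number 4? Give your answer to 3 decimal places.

Y = trial on which the second success occurs; negative binomial, r=2, p=0.60.
P(Y=4) = C(3,1) · p^2 · (1−p)^2
= 3 · 0.36 · 0.16 = 0.17280

0.173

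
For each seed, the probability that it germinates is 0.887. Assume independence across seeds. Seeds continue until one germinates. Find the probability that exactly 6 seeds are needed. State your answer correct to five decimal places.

0.00002

Geometric (trials to first success), p = 0.887.
P(Y = 6) = (1−p)^5 · p = 1.8424e-05 · 0.887 = 0.0000163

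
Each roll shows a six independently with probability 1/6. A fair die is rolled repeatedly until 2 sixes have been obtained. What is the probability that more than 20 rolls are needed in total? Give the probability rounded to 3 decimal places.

0.130

Needing more than 20 rolls ⇔ fewer than 2 successes in the first 20. With X ~ Binomial(20, 0.166667), P(Y > 20) = P(X ≤ 1).
  k=0: C(20,0)·0.166667^0·0.833333^20 = 0.02608
  k=1: C(20,1)·0.166667^1·0.833333^19 = 0.10434
P(X ≤ 1) = 0.13042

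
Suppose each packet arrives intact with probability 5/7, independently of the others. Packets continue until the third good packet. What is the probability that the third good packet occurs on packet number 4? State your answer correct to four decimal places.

Y = trial on which the third success occurs; negative binomial, r=3, p=0.714286.
P(Y=4) = C(3,2) · p^3 · (1−p)^1
= 3 · 0.36443 · 0.28571 = 0.312370

0.3124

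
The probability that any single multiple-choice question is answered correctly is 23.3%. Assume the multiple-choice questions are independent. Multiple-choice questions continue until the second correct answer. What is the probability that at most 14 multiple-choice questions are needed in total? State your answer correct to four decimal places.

0.8719

Finishing within 14 multiple-choice questions ⇔ at least 2 successes in the first 14. With X ~ Binomial(14, 0.233), P(Y ≤ 14) = 1 − P(X ≤ 1).
  k=0: C(14,0)·0.233^0·0.767^14 = 0.024386
  k=1: C(14,1)·0.233^1·0.767^13 = 0.103711
1 − 0.128096 = 0.871904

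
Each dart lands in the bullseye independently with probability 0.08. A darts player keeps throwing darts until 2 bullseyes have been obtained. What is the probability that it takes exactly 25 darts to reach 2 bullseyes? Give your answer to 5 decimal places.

Y = trial on which the second success occurs; negative binomial, r=2, p=0.08.
P(Y=25) = C(24,1) · p^2 · (1−p)^23
= 24 · 0.0064 · 0.14693 = 0.0225689

0.02257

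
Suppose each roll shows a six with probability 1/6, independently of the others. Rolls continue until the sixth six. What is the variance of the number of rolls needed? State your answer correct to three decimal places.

180.000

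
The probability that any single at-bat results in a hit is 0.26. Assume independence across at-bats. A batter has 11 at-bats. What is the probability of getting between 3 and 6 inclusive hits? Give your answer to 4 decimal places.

0.5658

X ~ Binomial(11, 0.26); P(3 ≤ X ≤ 6) = Σ C(11,k) p^k (1−p)^(11−k) over k:
  k=3: C(11,3)·0.26^3·0.74^8 = 0.260770
  k=4: C(11,4)·0.26^4·0.74^7 = 0.183244
  k=5: C(11,5)·0.26^5·0.74^6 = 0.090136
  k=6: C(11,6)·0.26^6·0.74^5 = 0.031669
Total = 0.565820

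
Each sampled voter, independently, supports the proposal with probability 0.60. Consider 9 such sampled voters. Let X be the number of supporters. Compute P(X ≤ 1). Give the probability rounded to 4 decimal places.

0.0038

X ~ Binomial(9, 0.60); P(X ≤ 1) = Σ C(9,k) p^k (1−p)^(9−k) over k:
  k=0: C(9,0)·0.60^0·0.40^9 = 0.000262
  k=1: C(9,1)·0.60^1·0.40^8 = 0.003539
Total = 0.003801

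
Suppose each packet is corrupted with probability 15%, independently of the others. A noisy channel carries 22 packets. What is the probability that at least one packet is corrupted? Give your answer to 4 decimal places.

0.9720

P(at least one) = 1 − P(none) = 1 − (1 − 0.15)^22
= 1 − 0.028004 = 0.971996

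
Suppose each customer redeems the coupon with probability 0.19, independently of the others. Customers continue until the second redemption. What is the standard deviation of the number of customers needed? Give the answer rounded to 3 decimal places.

6.699

Y = total customers until the second success; negative binomial with r=2, p=0.19.
SD(Y) = √[r(1−p)/p²] = √(44.87535) = 6.69891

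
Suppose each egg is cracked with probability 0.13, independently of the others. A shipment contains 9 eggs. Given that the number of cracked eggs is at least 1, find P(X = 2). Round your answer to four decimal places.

X ~ Binomial(9, 0.13). Want P(X=2 | X≥1) = P(X=2) / P(X≥1).
P(X=2) = C(9,2)·0.13^2·0.87^7 = 0.229522
P(X≥1) = 1 − 0.285544 = 0.714456
Ratio = 0.229522 / 0.714456 = 0.321254

0.3213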